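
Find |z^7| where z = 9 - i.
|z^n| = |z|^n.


|z| = sqrt(81+1) = sqrt(82) = 9.0554
|z^7| = |z|^7 = (sqrt(82))^7 = 82^3 * sqrt(82) = 551368*sqrt(82)

|z^7| = 551368*sqrt(82) ≈ 4992849.5928


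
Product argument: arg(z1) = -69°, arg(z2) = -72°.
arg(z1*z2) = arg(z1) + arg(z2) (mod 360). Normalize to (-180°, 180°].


arg(z1*z2) = -69° - 72° = -141°
Normalized to (-180°, 180°]: -141°

-141°


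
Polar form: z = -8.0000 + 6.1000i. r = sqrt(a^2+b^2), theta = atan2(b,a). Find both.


r = sqrt(64+37.21) = sqrt(101.21) = 10.0603
theta = atan2(6.1, -8) = 142.6745 degrees

r = 10.0603, theta = 142.6745 degrees


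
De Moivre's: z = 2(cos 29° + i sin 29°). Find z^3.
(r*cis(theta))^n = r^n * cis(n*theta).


r^3 = 2^3 = 8
n*theta = 3*29° = 87° = 87° (mod 360)
a = 8*cos(87°) = 0.4187
b = 8*sin(87°) = 7.9890

8 cis(87°) = 0.4187 + 7.9890i


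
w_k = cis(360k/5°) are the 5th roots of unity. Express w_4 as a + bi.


Angle = 360*4/5 = 288°
a = cos(288°) = 0.3090
b = sin(288°) = -0.9511

0.3090 - 0.9511i


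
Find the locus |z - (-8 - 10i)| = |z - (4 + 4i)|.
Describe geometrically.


Equal distances means the locus is the perpendicular bisector of z1 and z2.
Midpoint = ((-8+4)/2, (-10+4)/2) = (-2.0000, -3.0000)

Perpendicular bisector through (-2.0000, -3.0000)


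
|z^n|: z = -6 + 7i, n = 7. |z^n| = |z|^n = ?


|z| = sqrt(36+49) = sqrt(85) = 9.2195
|z^7| = |z|^7 = (sqrt(85))^7 = 85^3 * sqrt(85) = 614125*sqrt(85)

|z^7| = 614125*sqrt(85) ≈ 5661952.7398


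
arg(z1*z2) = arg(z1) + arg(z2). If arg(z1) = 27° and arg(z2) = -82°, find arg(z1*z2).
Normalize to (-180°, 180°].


arg(z1*z2) = 27° - 82° = -55°
Normalized to (-180°, 180°]: -55°

-55°


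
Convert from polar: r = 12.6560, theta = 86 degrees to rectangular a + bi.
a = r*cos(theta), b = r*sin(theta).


a = 12.6560*cos(86°) = 12.6560*0.069756 = 0.8828
b = 12.6560*sin(86°) = 12.6560*0.997564 = 12.6252

0.8828 + 12.6252i


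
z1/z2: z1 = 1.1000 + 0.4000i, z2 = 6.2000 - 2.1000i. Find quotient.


Conjugate of z2 = 6.2000 + 2.1000i
Numerator: (1.1000 + 0.4000i)(6.2000 + 2.1000i) = 5.9800 + 4.7900i
Denominator: 6.2^2 + (-2.1)^2 = 42.85
Result = (5.9800 + 4.7900i)/42.85

0.1396 + 0.1118i


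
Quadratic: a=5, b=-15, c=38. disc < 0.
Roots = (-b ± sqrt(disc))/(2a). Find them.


disc = (-15)^2 - 4*5*38 = 225 - 760 = -535
sqrt(|disc|) = sqrt(535) = 23.1301
Real part = 15/(2*5) = 1.5000
Imag part = 23.1301/(2*5) = 2.3130

1.5000 ± 2.3130i


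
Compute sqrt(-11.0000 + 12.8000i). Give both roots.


|z| = sqrt(121+163.84) = 16.8772
sqrt((|z|+a)/2) = sqrt((16.8772+(-11))/2) = sqrt(2.9386) = 1.7142
sqrt((|z|-a)/2) = sqrt((16.8772-(-11))/2) = sqrt(13.9386) = 3.7334

±(1.7142 + 3.7334i) i.e. 1.7142 + 3.7334i and -1.7142 - 3.7334i


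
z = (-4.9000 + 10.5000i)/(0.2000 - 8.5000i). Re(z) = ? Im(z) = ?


Multiply by conjugate: (-4.9000 + 10.5000i)(0.2000 + 8.5000i) / (0.2^2 + (-8.5)^2)
Numerator real = -4.9*0.2 + 10.5*(-8.5) = -90.23
Numerator imag = 10.5*0.2 - (-4.9)*(-8.5) = -39.55
Denominator = 72.29
Re(z) = -90.23/72.29 = -1.2482
Im(z) = -39.55/72.29 = -0.5471

Re(z) = -1.2482, Im(z) = -0.5471


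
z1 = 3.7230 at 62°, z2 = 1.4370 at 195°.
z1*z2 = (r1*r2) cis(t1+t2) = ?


r = 3.7230 * 1.4370 = 5.3500
theta = 62° + 195° = 257° = 257° (mod 360)

5.3500 cis(257°)


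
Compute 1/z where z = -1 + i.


|z|^2 = 1+1 = 2
1/z = (-1 - 1i)/2

1/z = -0.5000 - 0.5000i


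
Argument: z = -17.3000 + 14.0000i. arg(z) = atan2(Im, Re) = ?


Re = -17.3, Im = 14
arg = atan2(14, -17.3) = 141.0185 degrees

arg(z) = 141.0185 degrees


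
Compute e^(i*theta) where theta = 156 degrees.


cos(156°) = -0.9135
sin(156°) = 0.4067

e^(i*156°) = -0.9135 + 0.4067i


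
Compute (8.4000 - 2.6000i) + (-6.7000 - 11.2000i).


Real: 8.4 - 6.7 = 1.7
Imag: -2.6 - 11.2 = -13.8

1.7000 - 13.8000i


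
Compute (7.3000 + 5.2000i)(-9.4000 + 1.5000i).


Real = 7.3*(-9.4) - 5.2*1.5 = -68.62 - 7.8 = -76.42
Imag = 7.3*1.5 - (9.4)*5.2 = 10.95 - (48.88) = -37.93

-76.4200 - 37.9300i


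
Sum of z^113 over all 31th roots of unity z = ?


The roots are w_k = w^k with w = e^(2*pi*i/31), and (w^k)^113 = (w^113)^k.
So S = 1 + u + u^2 + ... + u^(30) with u = w^113.
113 = 3*31 + 20, so 113 is not a multiple of 31: u = (w^31)^3 * w^20 = w^20 ≠ 1 (w is a primitive 31th root), while u^31 = (w^31)^113 = 1.
Geometric series: S = (1 - u^31)/(1 - u) = (1 - 1)/(1 - u) = 0

S = 0


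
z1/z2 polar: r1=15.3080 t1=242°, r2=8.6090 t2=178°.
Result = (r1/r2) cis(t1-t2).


r = 15.3080 / 8.6090 = 1.7781
theta = 242° - 178° = 64° = 64° (mod 360)

1.7781 cis(64°)


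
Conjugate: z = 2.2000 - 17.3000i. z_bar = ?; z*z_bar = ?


z_bar = 2.2000 + 17.3000i
z*z_bar = 2.2^2 + (-17.3)^2 = 4.84 + 299.29 = 304.13

z_bar = 2.2000 + 17.3000i, z*z_bar = 304.13


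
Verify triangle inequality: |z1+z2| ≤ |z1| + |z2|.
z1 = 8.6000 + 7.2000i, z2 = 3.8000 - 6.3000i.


|z1| = sqrt(8.6^2 + 7.2^2) = sqrt(125.8) = 11.2161
|z2| = sqrt(3.8^2 + (-6.3)^2) = sqrt(54.13) = 7.3573
z1+z2 = 12.4000 + 0.9000i
|z1+z2| = sqrt(154.57) = 12.4326
|z1|+|z2| = 11.2161 + 7.3573 = 18.5734

|z1+z2| = 12.4326 ≤ |z1|+|z2| = 18.5734 (verified)


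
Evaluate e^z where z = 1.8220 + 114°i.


e^1.8220 = 6.1842
cos(114°) = -0.406737
sin(114°) = 0.91355
Real = 6.1842*(-0.406737) = -2.5153
Imag = 6.1842*0.91355 = 5.6496

-2.5153 + 5.6496i


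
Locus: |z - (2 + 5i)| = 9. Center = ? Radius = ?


|z - z0| = r is a circle with center z0 and radius r.
Center = (2, 5), radius = 9

Circle with center (2, 5) and radius 9


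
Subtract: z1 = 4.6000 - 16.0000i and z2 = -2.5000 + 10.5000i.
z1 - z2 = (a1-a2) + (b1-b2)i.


Real: 4.6 + 2.5 = 7.1
Imag: -16 - 10.5 = -26.5

7.1000 - 26.5000i


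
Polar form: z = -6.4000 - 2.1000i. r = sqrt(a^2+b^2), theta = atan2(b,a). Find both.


r = sqrt(40.96+4.41) = sqrt(45.37) = 6.7357
theta = atan2(-2.1, -6.4) = -161.8340 degrees

r = 6.7357, theta = -161.8340 degrees


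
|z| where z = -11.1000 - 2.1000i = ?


|z| = sqrt((-11.1)^2 + (-2.1)^2) = sqrt(123.21 + 4.41) = sqrt(127.62) = 11.2969

|z| = 11.2969


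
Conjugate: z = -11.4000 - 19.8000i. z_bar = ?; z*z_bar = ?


z_bar = -11.4000 + 19.8000i
z*z_bar = (-11.4)^2 + (-19.8)^2 = 129.96 + 392.04 = 522

z_bar = -11.4000 + 19.8000i, z*z_bar = 522


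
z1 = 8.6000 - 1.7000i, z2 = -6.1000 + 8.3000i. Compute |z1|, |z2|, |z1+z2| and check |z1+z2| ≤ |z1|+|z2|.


|z1| = sqrt(8.6^2 + (-1.7)^2) = sqrt(76.85) = 8.7664
|z2| = sqrt((-6.1)^2 + 8.3^2) = sqrt(106.1) = 10.3005
z1+z2 = 2.5000 + 6.6000i
|z1+z2| = sqrt(49.81) = 7.0576
|z1|+|z2| = 8.7664 + 10.3005 = 19.0669

|z1+z2| = 7.0576 ≤ |z1|+|z2| = 19.0669 (verified)


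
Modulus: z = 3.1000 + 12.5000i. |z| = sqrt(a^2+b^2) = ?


|z| = sqrt(3.1^2 + 12.5^2) = sqrt(9.61 + 156.25) = sqrt(165.86) = 12.8787

|z| = 12.8787


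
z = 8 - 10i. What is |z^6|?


|z| = sqrt(64+100) = sqrt(164) = 12.8062
|z^6| = |z|^6 = (sqrt(164))^6 = 164^3 = 4410944

|z^6| = 4410944


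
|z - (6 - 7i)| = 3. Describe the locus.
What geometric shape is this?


|z - z0| = r is a circle with center z0 and radius r.
Center = (6, -7), radius = 3

Circle with center (6, -7) and radius 3


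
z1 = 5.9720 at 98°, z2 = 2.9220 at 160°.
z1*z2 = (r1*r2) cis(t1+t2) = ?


r = 5.9720 * 2.9220 = 17.4502
theta = 98° + 160° = 258° = 258° (mod 360)

17.4502 cis(258°)


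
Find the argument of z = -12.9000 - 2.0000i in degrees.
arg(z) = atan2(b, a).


Re = -12.9, Im = -2
arg = atan2(-2, -12.9) = -171.1871 degrees

arg(z) = -171.1871 degrees


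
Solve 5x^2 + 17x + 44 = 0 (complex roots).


disc = 17^2 - 4*5*44 = 289 - 880 = -591
sqrt(|disc|) = sqrt(591) = 24.3105
Real part = -17/(2*5) = -1.7000
Imag part = 24.3105/(2*5) = 2.4310

-1.7000 ± 2.4310i


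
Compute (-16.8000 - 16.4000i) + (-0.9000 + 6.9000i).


Real: -16.8 - 0.9 = -17.7
Imag: -16.4 + 6.9 = -9.5

-17.7000 - 9.5000i


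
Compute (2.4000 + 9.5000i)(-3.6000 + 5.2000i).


Real = 2.4*(-3.6) - 9.5*5.2 = -8.64 - 49.4 = -58.04
Imag = 2.4*5.2 - (3.6)*9.5 = 12.48 - (34.2) = -21.72

-58.0400 - 21.7200i


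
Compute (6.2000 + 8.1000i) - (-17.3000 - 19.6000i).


Real: 6.2 + 17.3 = 23.5
Imag: 8.1 + 19.6 = 27.7

23.5000 + 27.7000i


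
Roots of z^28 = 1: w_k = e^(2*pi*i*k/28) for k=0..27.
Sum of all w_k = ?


The sum of all 28th roots of unity is 0.
Geometric series: (1 - w^28)/(1 - w) = (1-1)/(1-w) = 0 since w^28 = 1, w ≠ 1.
Alternatively: coefficient of z^27 in z^28 - 1 is 0.

0


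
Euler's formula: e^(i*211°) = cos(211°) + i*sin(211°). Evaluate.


cos(211°) = -0.8572
sin(211°) = -0.5150

e^(i*211°) = -0.8572 - 0.5150i


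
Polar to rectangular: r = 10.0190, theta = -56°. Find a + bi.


a = 10.0190*cos(-56°) = 10.0190*0.5592 = 5.6026
b = 10.0190*sin(-56°) = 10.0190*(-0.829038) = -8.3061

5.6026 - 8.3061i


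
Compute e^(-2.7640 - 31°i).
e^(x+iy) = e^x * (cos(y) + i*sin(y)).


e^-2.7640 = 0.06304
cos(-31°) = 0.8572
sin(-31°) = -0.515
Real = 0.06304*0.8572 = 0.0540
Imag = 0.06304*(-0.515) = -0.0325

0.0540 - 0.0325i


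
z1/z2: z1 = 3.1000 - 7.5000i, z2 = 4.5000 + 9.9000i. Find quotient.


Conjugate of z2 = 4.5000 - 9.9000i
Numerator: (3.1000 - 7.5000i)(4.5000 - 9.9000i) = -60.3000 - 64.4400i
Denominator: 4.5^2 + 9.9^2 = 118.26
Result = (-60.3000 - 64.4400i)/118.26

-0.5099 - 0.5449i


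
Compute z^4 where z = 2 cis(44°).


r^4 = 2^4 = 16
n*theta = 4*44° = 176° = 176° (mod 360)
a = 16*cos(176°) = -15.9610
b = 16*sin(176°) = 1.1161

16 cis(176°) = -15.9610 + 1.1161i


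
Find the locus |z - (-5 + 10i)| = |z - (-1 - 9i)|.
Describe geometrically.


Equal distances means the locus is the perpendicular bisector of z1 and z2.
Midpoint = ((-5+(-1))/2, (10+(-9))/2) = (-3.0000, 0.5000)

Perpendicular bisector through (-3.0000, 0.5000)


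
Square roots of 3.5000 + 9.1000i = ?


|z| = sqrt(12.25+82.81) = 9.7499
sqrt((|z|+a)/2) = sqrt((9.7499+3.5)/2) = sqrt(6.6249) = 2.5739
sqrt((|z|-a)/2) = sqrt((9.7499-3.5)/2) = sqrt(3.1249) = 1.7677

±(2.5739 + 1.7677i) i.e. 2.5739 + 1.7677i and -2.5739 - 1.7677i


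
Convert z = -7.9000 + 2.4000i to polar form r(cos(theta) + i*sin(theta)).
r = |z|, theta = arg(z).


r = sqrt(62.41+5.76) = sqrt(68.17) = 8.2565
theta = atan2(2.4, -7.9) = 163.1014 degrees

r = 8.2565, theta = 163.1014 degrees


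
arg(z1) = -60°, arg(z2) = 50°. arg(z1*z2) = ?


arg(z1*z2) = -60° + 50° = -10°
Normalized to (-180°, 180°]: -10°

-10°


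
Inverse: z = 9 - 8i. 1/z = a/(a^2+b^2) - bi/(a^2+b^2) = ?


|z|^2 = 81+64 = 145
1/z = (9 + 8i)/145

1/z = 0.0621 + 0.0552i


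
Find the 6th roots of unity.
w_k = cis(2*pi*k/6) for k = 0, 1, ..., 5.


The 6th roots of unity are cis(360k/6°) for k=0..5
Angle step = 360/6 = 60°
Primitive root: cis(60°)
Primitive root = 0.5000 + 0.8660i

6 roots at angles: 0°, 60°, 120°, 180°, 240°, 300°


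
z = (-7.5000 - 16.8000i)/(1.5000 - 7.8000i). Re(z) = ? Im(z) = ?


Multiply by conjugate: (-7.5000 - 16.8000i)(1.5000 + 7.8000i) / (1.5^2 + (-7.8)^2)
Numerator real = -7.5*1.5 - (16.8)*(-7.8) = 119.79
Numerator imag = -16.8*1.5 - (-7.5)*(-7.8) = -83.7
Denominator = 63.09
Re(z) = 119.79/63.09 = 1.8987
Im(z) = -83.7/63.09 = -1.3267

Re(z) = 1.8987, Im(z) = -1.3267


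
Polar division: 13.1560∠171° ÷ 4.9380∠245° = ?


r = 13.1560 / 4.9380 = 2.6642
theta = 171° - 245° = -74° = 286° (mod 360)

2.6642 cis(286°)


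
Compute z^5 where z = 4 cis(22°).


r^5 = 4^5 = 1024
n*theta = 5*22° = 110° = 110° (mod 360)
a = 1024*cos(110°) = -350.2286
b = 1024*sin(110°) = 962.2452

1024 cis(110°) = -350.2286 + 962.2452i


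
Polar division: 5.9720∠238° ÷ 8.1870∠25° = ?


r = 5.9720 / 8.1870 = 0.7294
theta = 238° - 25° = 213° = 213° (mod 360)

0.7294 cis(213°)


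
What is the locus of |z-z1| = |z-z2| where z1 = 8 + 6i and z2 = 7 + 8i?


Equal distances means the locus is the perpendicular bisector of z1 and z2.
Midpoint = ((8+7)/2, (6+8)/2) = (7.5000, 7.0000)

Perpendicular bisector through (7.5000, 7.0000)


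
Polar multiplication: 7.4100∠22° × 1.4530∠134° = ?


r = 7.4100 * 1.4530 = 10.7667
theta = 22° + 134° = 156° = 156° (mod 360)

10.7667 cis(156°)


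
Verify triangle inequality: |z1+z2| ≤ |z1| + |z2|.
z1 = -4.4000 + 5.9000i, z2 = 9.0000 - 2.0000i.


|z1| = sqrt((-4.4)^2 + 5.9^2) = sqrt(54.17) = 7.3600
|z2| = sqrt(9^2 + (-2)^2) = sqrt(85) = 9.2195
z1+z2 = 4.6000 + 3.9000i
|z1+z2| = sqrt(36.37) = 6.0308
|z1|+|z2| = 7.3600 + 9.2195 = 16.5795

|z1+z2| = 6.0308 ≤ |z1|+|z2| = 16.5795 (verified)


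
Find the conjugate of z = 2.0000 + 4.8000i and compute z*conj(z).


z_bar = 2.0000 - 4.8000i
z*z_bar = 2^2 + 4.8^2 = 4 + 23.04 = 27.04

z_bar = 2.0000 - 4.8000i, z*z_bar = 27.04


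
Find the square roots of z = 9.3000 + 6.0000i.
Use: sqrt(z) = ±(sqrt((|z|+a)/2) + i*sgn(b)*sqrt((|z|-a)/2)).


|z| = sqrt(86.49+36) = 11.0675
sqrt((|z|+a)/2) = sqrt((11.0675+9.3)/2) = sqrt(10.1838) = 3.1912
sqrt((|z|-a)/2) = sqrt((11.0675-9.3)/2) = sqrt(0.8838) = 0.9401

±(3.1912 + 0.9401i) i.e. 3.1912 + 0.9401i and -3.1912 - 0.9401i


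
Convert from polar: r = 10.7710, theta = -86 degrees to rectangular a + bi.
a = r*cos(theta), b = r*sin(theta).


a = 10.7710*cos(-86°) = 10.7710*0.069756 = 0.7513
b = 10.7710*sin(-86°) = 10.7710*(-0.997564) = -10.7448

0.7513 - 10.7448i


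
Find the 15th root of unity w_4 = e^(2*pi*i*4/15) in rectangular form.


Angle = 360*4/15 = 96°
a = cos(96°) = -0.1045
b = sin(96°) = 0.9945

-0.1045 + 0.9945i


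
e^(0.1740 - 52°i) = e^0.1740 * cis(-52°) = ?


e^0.1740 = 1.1901
cos(-52°) = 0.6157
sin(-52°) = -0.788
Real = 1.1901*0.6157 = 0.7327
Imag = 1.1901*(-0.788) = -0.9378

0.7327 - 0.9378i


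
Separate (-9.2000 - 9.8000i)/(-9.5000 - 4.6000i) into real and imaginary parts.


Multiply by conjugate: (-9.2000 - 9.8000i)(-9.5000 + 4.6000i) / ((-9.5)^2 + (-4.6)^2)
Numerator real = -9.2*(-9.5) - (9.8)*(-4.6) = 132.48
Numerator imag = -9.8*(-9.5) - (-9.2)*(-4.6) = 50.78
Denominator = 111.41
Re(z) = 132.48/111.41 = 1.1891
Im(z) = 50.78/111.41 = 0.4558

Re(z) = 1.1891, Im(z) = 0.4558


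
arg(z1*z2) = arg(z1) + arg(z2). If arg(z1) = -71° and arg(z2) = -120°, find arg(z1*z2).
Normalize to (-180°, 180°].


arg(z1*z2) = -71° - 120° = -191°
Normalized to (-180°, 180°]: 169°

169°


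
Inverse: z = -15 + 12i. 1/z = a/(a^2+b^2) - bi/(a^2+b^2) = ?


|z|^2 = 225+144 = 369
1/z = (-15 - 12i)/369

1/z = -0.0407 - 0.0325i


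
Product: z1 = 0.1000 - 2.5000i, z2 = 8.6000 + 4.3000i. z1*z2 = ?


Real = 0.1*8.6 - (-2.5)*4.3 = 0.86 - (-10.75) = 11.61
Imag = 0.1*4.3 + 8.6*(-2.5) = 0.43 - (21.5) = -21.07

11.6100 - 21.0700i


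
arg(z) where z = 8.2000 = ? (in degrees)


Re = 8.2, Im = 0
arg = atan2(0, 8.2) = 0 degrees

arg(z) = 0 degrees


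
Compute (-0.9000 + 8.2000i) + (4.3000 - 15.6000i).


Real: -0.9 + 4.3 = 3.4
Imag: 8.2 - 15.6 = -7.4

3.4000 - 7.4000i


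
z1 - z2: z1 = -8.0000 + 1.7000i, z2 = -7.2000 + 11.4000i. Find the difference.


Real: -8 + 7.2 = -0.8
Imag: 1.7 - 11.4 = -9.7

-0.8000 - 9.7000i


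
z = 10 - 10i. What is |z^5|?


|z| = sqrt(100+100) = sqrt(200) = 14.1421
|z^5| = |z|^5 = (sqrt(200))^5 = 200^2 * sqrt(200) = 40000*sqrt(200)

|z^5| = 40000*sqrt(200) ≈ 565685.4249


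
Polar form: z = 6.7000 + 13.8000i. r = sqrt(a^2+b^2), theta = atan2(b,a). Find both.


r = sqrt(44.89+190.44) = sqrt(235.33) = 15.3405
theta = atan2(13.8, 6.7) = 64.1031 degrees

r = 15.3405, theta = 64.1031 degrees


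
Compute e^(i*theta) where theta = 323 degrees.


cos(323°) = 0.7986
sin(323°) = -0.6018

e^(i*323°) = 0.7986 - 0.6018i


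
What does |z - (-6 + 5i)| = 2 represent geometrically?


|z - z0| = r is a circle with center z0 and radius r.
Center = (-6, 5), radius = 2

Circle with center (-6, 5) and radius 2


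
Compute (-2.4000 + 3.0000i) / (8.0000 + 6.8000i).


Conjugate of z2 = 8.0000 - 6.8000i
Numerator: (-2.4000 + 3.0000i)(8.0000 - 6.8000i) = 1.2000 + 40.3200i
Denominator: 8^2 + 6.8^2 = 110.24
Result = (1.2000 + 40.3200i)/110.24

0.0109 + 0.3657i


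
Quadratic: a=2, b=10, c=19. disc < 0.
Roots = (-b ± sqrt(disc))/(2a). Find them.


disc = 10^2 - 4*2*19 = 100 - 152 = -52
sqrt(|disc|) = sqrt(52) = 7.2111
Real part = -10/(2*2) = -2.5000
Imag part = 7.2111/(2*2) = 1.8028

-2.5000 ± 1.8028i


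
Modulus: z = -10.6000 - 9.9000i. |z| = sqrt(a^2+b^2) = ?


|z| = sqrt((-10.6)^2 + (-9.9)^2) = sqrt(112.36 + 98.01) = sqrt(210.37) = 14.5041

|z| = 14.5041


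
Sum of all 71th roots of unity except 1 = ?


With w = e^(2*pi*i/71), all 71 of the 71th roots of unity w^0 = 1, w, ..., w^(70) sum to 0: 1 + w + ... + w^(70) = (1 - w^71)/(1 - w) = 0 since w^71 = 1, w ≠ 1.
Removing the root 1: w + w^2 + ... + w^(70) = 0 - 1 = -1

Sum = -1


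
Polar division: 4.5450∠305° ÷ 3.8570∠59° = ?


r = 4.5450 / 3.8570 = 1.1784
theta = 305° - 59° = 246° = 246° (mod 360)

1.1784 cis(246°)


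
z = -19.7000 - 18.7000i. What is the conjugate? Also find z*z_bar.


z_bar = -19.7000 + 18.7000i
z*z_bar = (-19.7)^2 + (-18.7)^2 = 388.09 + 349.69 = 737.78

z_bar = -19.7000 + 18.7000i, z*z_bar = 737.78


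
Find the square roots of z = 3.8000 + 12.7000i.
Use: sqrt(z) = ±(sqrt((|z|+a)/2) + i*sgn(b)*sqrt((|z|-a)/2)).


|z| = sqrt(14.44+161.29) = 13.2563
sqrt((|z|+a)/2) = sqrt((13.2563+3.8)/2) = sqrt(8.5282) = 2.9203
sqrt((|z|-a)/2) = sqrt((13.2563-3.8)/2) = sqrt(4.7282) = 2.1744

±(2.9203 + 2.1744i) i.e. 2.9203 + 2.1744i and -2.9203 - 2.1744i


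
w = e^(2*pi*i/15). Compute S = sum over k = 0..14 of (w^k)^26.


The roots are w_k = w^k with w = e^(2*pi*i/15), and (w^k)^26 = (w^26)^k.
So S = 1 + u + u^2 + ... + u^(14) with u = w^26.
26 = 1*15 + 11, so 26 is not a multiple of 15: u = (w^15)^1 * w^11 = w^11 ≠ 1 (w is a primitive 15th root), while u^15 = (w^15)^26 = 1.
Geometric series: S = (1 - u^15)/(1 - u) = (1 - 1)/(1 - u) = 0

S = 0


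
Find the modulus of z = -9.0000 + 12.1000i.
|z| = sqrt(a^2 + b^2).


|z| = sqrt((-9)^2 + 12.1^2) = sqrt(81 + 146.41) = sqrt(227.41) = 15.0801

|z| = 15.0801


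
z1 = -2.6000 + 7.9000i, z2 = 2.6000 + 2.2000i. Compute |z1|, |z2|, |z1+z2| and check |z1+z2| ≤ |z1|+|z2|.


|z1| = sqrt((-2.6)^2 + 7.9^2) = sqrt(69.17) = 8.3169
|z2| = sqrt(2.6^2 + 2.2^2) = sqrt(11.6) = 3.4059
z1+z2 = 10.1000i
|z1+z2| = sqrt(102.01) = 10.1000
|z1|+|z2| = 8.3169 + 3.4059 = 11.7228

|z1+z2| = 10.1000 ≤ |z1|+|z2| = 11.7228 (verified)


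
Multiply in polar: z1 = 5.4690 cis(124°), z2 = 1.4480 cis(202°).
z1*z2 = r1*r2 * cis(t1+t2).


r = 5.4690 * 1.4480 = 7.9191
theta = 124° + 202° = 326° = 326° (mod 360)

7.9191 cis(326°)


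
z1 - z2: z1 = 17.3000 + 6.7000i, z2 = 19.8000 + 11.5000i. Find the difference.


Real: 17.3 - 19.8 = -2.5
Imag: 6.7 - 11.5 = -4.8

-2.5000 - 4.8000i


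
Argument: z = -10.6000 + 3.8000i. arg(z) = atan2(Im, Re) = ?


Re = -10.6, Im = 3.8
arg = atan2(3.8, -10.6) = 160.2777 degrees

arg(z) = 160.2777 degrees


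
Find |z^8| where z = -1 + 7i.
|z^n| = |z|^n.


|z| = sqrt(1+49) = sqrt(50) = 7.0711
|z^8| = |z|^8 = (sqrt(50))^8 = 50^4 = 6250000

|z^8| = 6250000


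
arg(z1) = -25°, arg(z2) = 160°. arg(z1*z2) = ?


arg(z1*z2) = -25° + 160° = 135°
Normalized to (-180°, 180°]: 135°

135°


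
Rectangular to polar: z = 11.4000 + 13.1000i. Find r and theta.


r = sqrt(129.96+171.61) = sqrt(301.57) = 17.3658
theta = atan2(13.1, 11.4) = 48.9693 degrees

r = 17.3658, theta = 48.9693 degrees


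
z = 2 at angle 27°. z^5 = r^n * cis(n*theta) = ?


r^5 = 2^5 = 32
n*theta = 5*27° = 135° = 135° (mod 360)
a = 32*cos(135°) = -22.6274
b = 32*sin(135°) = 22.6274

32 cis(135°) = -22.6274 + 22.6274i


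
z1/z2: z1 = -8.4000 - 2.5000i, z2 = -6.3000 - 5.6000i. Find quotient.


Conjugate of z2 = -6.3000 + 5.6000i
Numerator: (-8.4000 - 2.5000i)(-6.3000 + 5.6000i) = 66.9200 - 31.2900i
Denominator: (-6.3)^2 + (-5.6)^2 = 71.05
Result = (66.9200 - 31.2900i)/71.05

0.9419 - 0.4404i


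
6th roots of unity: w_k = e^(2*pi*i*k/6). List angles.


The 6th roots of unity are cis(360k/6°) for k=0..5
Angle step = 360/6 = 60°
Primitive root: cis(60°)
Primitive root = 0.5000 + 0.8660i

6 roots at angles: 0°, 60°, 120°, 180°, 240°, 300°


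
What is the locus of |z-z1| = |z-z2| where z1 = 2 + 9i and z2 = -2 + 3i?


Equal distances means the locus is the perpendicular bisector of z1 and z2.
Midpoint = ((2+(-2))/2, (9+3)/2) = (0, 6.0000)

Perpendicular bisector through (0, 6.0000)


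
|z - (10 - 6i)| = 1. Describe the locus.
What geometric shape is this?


|z - z0| = r is a circle with center z0 and radius r.
Center = (10, -6), radius = 1

Circle with center (10, -6) and radius 1


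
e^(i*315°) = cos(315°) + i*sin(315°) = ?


cos(315°) = 0.7071
sin(315°) = -0.7071

e^(i*315°) = 0.7071 - 0.7071i


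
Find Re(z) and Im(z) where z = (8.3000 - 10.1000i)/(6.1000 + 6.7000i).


Multiply by conjugate: (8.3000 - 10.1000i)(6.1000 - 6.7000i) / (6.1^2 + 6.7^2)
Numerator real = 8.3*6.1 - (10.1)*6.7 = -17.04
Numerator imag = -10.1*6.1 - 8.3*6.7 = -117.22
Denominator = 82.1
Re(z) = -17.04/82.1 = -0.2076
Im(z) = -117.22/82.1 = -1.4278

Re(z) = -0.2076, Im(z) = -1.4278


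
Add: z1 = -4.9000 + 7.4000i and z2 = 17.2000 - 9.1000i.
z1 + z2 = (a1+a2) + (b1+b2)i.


Real: -4.9 + 17.2 = 12.3
Imag: 7.4 - 9.1 = -1.7

12.3000 - 1.7000i


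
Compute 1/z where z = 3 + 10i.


|z|^2 = 9+100 = 109
1/z = (3 - 10i)/109

1/z = 0.0275 - 0.0917i


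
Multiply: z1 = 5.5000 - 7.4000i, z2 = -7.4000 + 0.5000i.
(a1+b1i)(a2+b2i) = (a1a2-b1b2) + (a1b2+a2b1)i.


Real = 5.5*(-7.4) - (-7.4)*0.5 = -40.7 - (-3.7) = -37
Imag = 5.5*0.5 - (7.4)*(-7.4) = 2.75 + 54.76 = 57.51

-37.0000 + 57.5100i


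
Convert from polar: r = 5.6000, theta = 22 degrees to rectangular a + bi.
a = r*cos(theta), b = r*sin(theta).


a = 5.6000*cos(22°) = 5.6000*0.92718 = 5.1922
b = 5.6000*sin(22°) = 5.6000*0.3746 = 2.0978

5.1922 + 2.0978i


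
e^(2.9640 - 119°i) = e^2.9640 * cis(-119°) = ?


e^2.9640 = 19.3753
cos(-119°) = -0.48481
sin(-119°) = -0.87462
Real = 19.3753*(-0.48481) = -9.3933
Imag = 19.3753*(-0.87462) = -16.9460

-9.3933 - 16.9460i


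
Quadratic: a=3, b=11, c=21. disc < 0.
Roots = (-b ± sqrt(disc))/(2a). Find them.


disc = 11^2 - 4*3*21 = 121 - 252 = -131
sqrt(|disc|) = sqrt(131) = 11.4455
Real part = -11/(2*3) = -1.8333
Imag part = 11.4455/(2*3) = 1.9076

-1.8333 ± 1.9076i


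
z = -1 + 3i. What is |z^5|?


|z| = sqrt(1+9) = sqrt(10) = 3.1623
|z^5| = |z|^5 = (sqrt(10))^5 = 10^2 * sqrt(10) = 100*sqrt(10)

|z^5| = 100*sqrt(10) ≈ 316.2278


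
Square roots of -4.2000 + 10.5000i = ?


|z| = sqrt(17.64+110.25) = 11.3088
sqrt((|z|+a)/2) = sqrt((11.3088+(-4.2))/2) = sqrt(3.5544) = 1.8853
sqrt((|z|-a)/2) = sqrt((11.3088-(-4.2))/2) = sqrt(7.7544) = 2.7847

±(1.8853 + 2.7847i) i.e. 1.8853 + 2.7847i and -1.8853 - 2.7847i


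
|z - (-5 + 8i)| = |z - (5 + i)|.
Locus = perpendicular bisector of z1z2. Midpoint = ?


Equal distances means the locus is the perpendicular bisector of z1 and z2.
Midpoint = ((-5+5)/2, (8+1)/2) = (0, 4.5000)

Perpendicular bisector through (0, 4.5000)


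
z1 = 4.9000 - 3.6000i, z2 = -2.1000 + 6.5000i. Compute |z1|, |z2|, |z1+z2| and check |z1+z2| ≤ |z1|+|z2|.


|z1| = sqrt(4.9^2 + (-3.6)^2) = sqrt(36.97) = 6.0803
|z2| = sqrt((-2.1)^2 + 6.5^2) = sqrt(46.66) = 6.8308
z1+z2 = 2.8000 + 2.9000i
|z1+z2| = sqrt(16.25) = 4.0311
|z1|+|z2| = 6.0803 + 6.8308 = 12.9111

|z1+z2| = 4.0311 ≤ |z1|+|z2| = 12.9111 (verified)


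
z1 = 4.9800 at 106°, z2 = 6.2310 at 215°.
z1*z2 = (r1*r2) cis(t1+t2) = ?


r = 4.9800 * 6.2310 = 31.0304
theta = 106° + 215° = 321° = 321° (mod 360)

31.0304 cis(321°)


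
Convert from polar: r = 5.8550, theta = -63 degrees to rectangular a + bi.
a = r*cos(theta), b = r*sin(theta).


a = 5.8550*cos(-63°) = 5.8550*0.45399 = 2.6581
b = 5.8550*sin(-63°) = 5.8550*(-0.891) = -5.2168

2.6581 - 5.2168i


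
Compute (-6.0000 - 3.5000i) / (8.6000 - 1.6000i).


Conjugate of z2 = 8.6000 + 1.6000i
Numerator: (-6.0000 - 3.5000i)(8.6000 + 1.6000i) = -46.0000 - 39.7000i
Denominator: 8.6^2 + (-1.6)^2 = 76.52
Result = (-46.0000 - 39.7000i)/76.52

-0.6012 - 0.5188i


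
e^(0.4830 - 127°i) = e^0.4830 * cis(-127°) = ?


e^0.4830 = 1.6209
cos(-127°) = -0.6018
sin(-127°) = -0.7986
Real = 1.6209*(-0.6018) = -0.9755
Imag = 1.6209*(-0.7986) = -1.2945

-0.9755 - 1.2945i


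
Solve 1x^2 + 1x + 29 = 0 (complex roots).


disc = 1^2 - 4*1*29 = 1 - 116 = -115
sqrt(|disc|) = sqrt(115) = 10.7238
Real part = -1/(2*1) = -0.5000
Imag part = 10.7238/(2*1) = 5.3619

-0.5000 ± 5.3619i


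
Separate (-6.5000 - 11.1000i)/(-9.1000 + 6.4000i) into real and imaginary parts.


Multiply by conjugate: (-6.5000 - 11.1000i)(-9.1000 - 6.4000i) / ((-9.1)^2 + 6.4^2)
Numerator real = -6.5*(-9.1) - (11.1)*6.4 = -11.89
Numerator imag = -11.1*(-9.1) - (-6.5)*6.4 = 142.61
Denominator = 123.77
Re(z) = -11.89/123.77 = -0.0961
Im(z) = 142.61/123.77 = 1.1522

Re(z) = -0.0961, Im(z) = 1.1522


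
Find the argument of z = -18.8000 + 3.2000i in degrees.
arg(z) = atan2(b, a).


Re = -18.8, Im = 3.2
arg = atan2(3.2, -18.8) = 170.3401 degrees

arg(z) = 170.3401 degrees


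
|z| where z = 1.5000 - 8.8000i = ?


|z| = sqrt(1.5^2 + (-8.8)^2) = sqrt(2.25 + 77.44) = sqrt(79.69) = 8.9269

|z| = 8.9269


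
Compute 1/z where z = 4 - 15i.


|z|^2 = 16+225 = 241
1/z = (4 + 15i)/241

1/z = 0.0166 + 0.0622i


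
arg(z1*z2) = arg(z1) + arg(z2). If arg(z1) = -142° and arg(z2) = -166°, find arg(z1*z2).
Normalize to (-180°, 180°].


arg(z1*z2) = -142° - 166° = -308°
Normalized to (-180°, 180°]: 52°

52°


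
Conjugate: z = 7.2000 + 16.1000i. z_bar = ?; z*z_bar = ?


z_bar = 7.2000 - 16.1000i
z*z_bar = 7.2^2 + 16.1^2 = 51.84 + 259.21 = 311.05

z_bar = 7.2000 - 16.1000i, z*z_bar = 311.05


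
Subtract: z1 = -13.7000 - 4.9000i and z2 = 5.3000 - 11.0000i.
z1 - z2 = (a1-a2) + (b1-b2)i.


Real: -13.7 - 5.3 = -19
Imag: -4.9 + 11 = 6.1

-19.0000 + 6.1000i


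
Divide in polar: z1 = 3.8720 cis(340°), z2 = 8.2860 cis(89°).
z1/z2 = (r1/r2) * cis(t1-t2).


r = 3.8720 / 8.2860 = 0.4673
theta = 340° - 89° = 251° = 251° (mod 360)

0.4673 cis(251°)


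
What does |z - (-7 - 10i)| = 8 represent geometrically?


|z - z0| = r is a circle with center z0 and radius r.
Center = (-7, -10), radius = 8

Circle with center (-7, -10) and radius 8


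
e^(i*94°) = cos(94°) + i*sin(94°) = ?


cos(94°) = -0.0698
sin(94°) = 0.9976

e^(i*94°) = -0.0698 + 0.9976i


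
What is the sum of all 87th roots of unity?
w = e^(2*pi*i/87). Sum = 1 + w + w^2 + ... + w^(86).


The sum of all 87th roots of unity is 0.
Geometric series: (1 - w^87)/(1 - w) = (1-1)/(1-w) = 0 since w^87 = 1, w ≠ 1.
Alternatively: coefficient of z^86 in z^87 - 1 is 0.

0


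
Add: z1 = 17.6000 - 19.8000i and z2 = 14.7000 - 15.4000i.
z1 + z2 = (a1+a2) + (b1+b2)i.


Real: 17.6 + 14.7 = 32.3
Imag: -19.8 - 15.4 = -35.2

32.3000 - 35.2000i


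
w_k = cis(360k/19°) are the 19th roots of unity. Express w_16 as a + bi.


Angle = 360*16/19 = 303.1579°
a = cos(303.1579°) = 0.5469
b = sin(303.1579°) = -0.8372

0.5469 - 0.8372i


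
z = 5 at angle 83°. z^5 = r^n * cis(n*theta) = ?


r^5 = 5^5 = 3125
n*theta = 5*83° = 415° = 55° (mod 360)
a = 3125*cos(55°) = 1792.4264
b = 3125*sin(55°) = 2559.8501

3125 cis(55°) = 1792.4264 + 2559.8501i


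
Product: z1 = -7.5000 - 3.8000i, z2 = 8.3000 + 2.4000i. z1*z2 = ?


Real = -7.5*8.3 - (-3.8)*2.4 = -62.25 - (-9.12) = -53.13
Imag = -7.5*2.4 + 8.3*(-3.8) = -18 - (31.54) = -49.54

-53.1300 - 49.5400i


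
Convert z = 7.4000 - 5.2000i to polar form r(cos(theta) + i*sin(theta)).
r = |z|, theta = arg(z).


r = sqrt(54.76+27.04) = sqrt(81.8) = 9.0443
theta = atan2(-5.2, 7.4) = -35.0958 degrees

r = 9.0443, theta = -35.0958 degrees


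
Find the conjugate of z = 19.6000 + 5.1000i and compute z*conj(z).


z_bar = 19.6000 - 5.1000i
z*z_bar = 19.6^2 + 5.1^2 = 384.16 + 26.01 = 410.17

z_bar = 19.6000 - 5.1000i, z*z_bar = 410.17


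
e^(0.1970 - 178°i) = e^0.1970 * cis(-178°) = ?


e^0.1970 = 1.2177
cos(-178°) = -0.9994
sin(-178°) = -0.0349
Real = 1.2177*(-0.9994) = -1.2170
Imag = 1.2177*(-0.0349) = -0.0425

-1.2170 - 0.0425i


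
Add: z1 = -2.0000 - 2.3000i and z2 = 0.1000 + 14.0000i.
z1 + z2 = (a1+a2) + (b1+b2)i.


Real: -2 + 0.1 = -1.9
Imag: -2.3 + 14 = 11.7

-1.9000 + 11.7000i


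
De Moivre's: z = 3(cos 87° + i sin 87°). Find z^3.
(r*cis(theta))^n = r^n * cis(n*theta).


r^3 = 3^3 = 27
n*theta = 3*87° = 261° = 261° (mod 360)
a = 27*cos(261°) = -4.2237
b = 27*sin(261°) = -26.6676

27 cis(261°) = -4.2237 - 26.6676i


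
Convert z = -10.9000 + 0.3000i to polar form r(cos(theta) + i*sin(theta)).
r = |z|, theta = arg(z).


r = sqrt(118.81+0.09) = sqrt(118.9) = 10.9041
theta = atan2(0.3, -10.9) = 178.4234 degrees

r = 10.9041, theta = 178.4234 degrees


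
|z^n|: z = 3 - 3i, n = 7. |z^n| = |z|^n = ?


|z| = sqrt(9+9) = sqrt(18) = 4.2426
|z^7| = |z|^7 = (sqrt(18))^7 = 18^3 * sqrt(18) = 5832*sqrt(18)

|z^7| = 5832*sqrt(18) ≈ 24743.0805


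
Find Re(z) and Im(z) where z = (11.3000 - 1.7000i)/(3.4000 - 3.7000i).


Multiply by conjugate: (11.3000 - 1.7000i)(3.4000 + 3.7000i) / (3.4^2 + (-3.7)^2)
Numerator real = 11.3*3.4 - (1.7)*(-3.7) = 44.71
Numerator imag = -1.7*3.4 - 11.3*(-3.7) = 36.03
Denominator = 25.25
Re(z) = 44.71/25.25 = 1.7707
Im(z) = 36.03/25.25 = 1.4269

Re(z) = 1.7707, Im(z) = 1.4269


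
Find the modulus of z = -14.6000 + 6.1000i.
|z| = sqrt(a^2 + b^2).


|z| = sqrt((-14.6)^2 + 6.1^2) = sqrt(213.16 + 37.21) = sqrt(250.37) = 15.8231

|z| = 15.8231


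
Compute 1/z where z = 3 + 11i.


|z|^2 = 9+121 = 130
1/z = (3 - 11i)/130

1/z = 0.0231 - 0.0846i


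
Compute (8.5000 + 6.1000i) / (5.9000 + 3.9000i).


Conjugate of z2 = 5.9000 - 3.9000i
Numerator: (8.5000 + 6.1000i)(5.9000 - 3.9000i) = 73.9400 + 2.8400i
Denominator: 5.9^2 + 3.9^2 = 50.02
Result = (73.9400 + 2.8400i)/50.02

1.4782 + 0.0568i


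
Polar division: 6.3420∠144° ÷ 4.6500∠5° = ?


r = 6.3420 / 4.6500 = 1.3639
theta = 144° - 5° = 139° = 139° (mod 360)

1.3639 cis(139°)


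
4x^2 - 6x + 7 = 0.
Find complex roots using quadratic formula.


disc = (-6)^2 - 4*4*7 = 36 - 112 = -76
sqrt(|disc|) = sqrt(76) = 8.7178
Real part = 6/(2*4) = 0.7500
Imag part = 8.7178/(2*4) = 1.0897

0.7500 ± 1.0897i


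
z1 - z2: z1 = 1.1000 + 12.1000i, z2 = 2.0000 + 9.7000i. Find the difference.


Real: 1.1 - 2 = -0.9
Imag: 12.1 - 9.7 = 2.4

-0.9000 + 2.4000i


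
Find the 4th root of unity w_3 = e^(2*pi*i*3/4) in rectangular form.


Angle = 360*3/4 = 270°
a = cos(270°) = 0
b = sin(270°) = -1.0000

0 - 1.0000i


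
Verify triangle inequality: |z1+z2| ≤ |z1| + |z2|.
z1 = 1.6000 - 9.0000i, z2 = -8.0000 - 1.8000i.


|z1| = sqrt(1.6^2 + (-9)^2) = sqrt(83.56) = 9.1411
|z2| = sqrt((-8)^2 + (-1.8)^2) = sqrt(67.24) = 8.2000
z1+z2 = -6.4000 - 10.8000i
|z1+z2| = sqrt(157.6) = 12.5539
|z1|+|z2| = 9.1411 + 8.2000 = 17.3411

|z1+z2| = 12.5539 ≤ |z1|+|z2| = 17.3411 (verified)


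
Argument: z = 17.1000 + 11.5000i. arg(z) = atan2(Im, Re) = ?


Re = 17.1, Im = 11.5
arg = atan2(11.5, 17.1) = 33.9214 degrees

arg(z) = 33.9214 degrees


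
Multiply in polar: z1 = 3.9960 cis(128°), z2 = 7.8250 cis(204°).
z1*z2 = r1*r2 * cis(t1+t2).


r = 3.9960 * 7.8250 = 31.2687
theta = 128° + 204° = 332° = 332° (mod 360)

31.2687 cis(332°)


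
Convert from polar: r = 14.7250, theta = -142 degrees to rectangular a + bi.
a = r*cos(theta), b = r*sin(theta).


a = 14.7250*cos(-142°) = 14.7250*(-0.788011) = -11.6035
b = 14.7250*sin(-142°) = 14.7250*(-0.61566) = -9.0656

-11.6035 - 9.0656i


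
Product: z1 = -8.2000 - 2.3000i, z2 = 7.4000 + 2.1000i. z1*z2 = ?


Real = -8.2*7.4 - (-2.3)*2.1 = -60.68 - (-4.83) = -55.85
Imag = -8.2*2.1 + 7.4*(-2.3) = -17.22 - (17.02) = -34.24

-55.8500 - 34.2400i


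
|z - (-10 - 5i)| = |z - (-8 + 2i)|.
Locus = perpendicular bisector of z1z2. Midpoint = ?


Equal distances means the locus is the perpendicular bisector of z1 and z2.
Midpoint = ((-10+(-8))/2, (-5+2)/2) = (-9.0000, -1.5000)

Perpendicular bisector through (-9.0000, -1.5000)


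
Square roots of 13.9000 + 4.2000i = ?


|z| = sqrt(193.21+17.64) = 14.5207
sqrt((|z|+a)/2) = sqrt((14.5207+13.9)/2) = sqrt(14.2103) = 3.7697
sqrt((|z|-a)/2) = sqrt((14.5207-13.9)/2) = sqrt(0.3103) = 0.5571

±(3.7697 + 0.5571i) i.e. 3.7697 + 0.5571i and -3.7697 - 0.5571i


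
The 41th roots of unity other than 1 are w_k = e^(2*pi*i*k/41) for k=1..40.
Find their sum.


With w = e^(2*pi*i/41), all 41 of the 41th roots of unity w^0 = 1, w, ..., w^(40) sum to 0: 1 + w + ... + w^(40) = (1 - w^41)/(1 - w) = 0 since w^41 = 1, w ≠ 1.
Removing the root 1: w + w^2 + ... + w^(40) = 0 - 1 = -1

Sum = -1


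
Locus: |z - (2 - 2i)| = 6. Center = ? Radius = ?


|z - z0| = r is a circle with center z0 and radius r.
Center = (2, -2), radius = 6

Circle with center (2, -2) and radius 6


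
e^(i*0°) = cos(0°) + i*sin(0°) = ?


cos(0°) = 1.0000
sin(0°) = 0

e^(i*0°) = 1.0000 + 0i


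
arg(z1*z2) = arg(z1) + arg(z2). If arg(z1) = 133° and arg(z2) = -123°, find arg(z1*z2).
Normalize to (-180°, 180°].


arg(z1*z2) = 133° - 123° = 10°
Normalized to (-180°, 180°]: 10°

10°


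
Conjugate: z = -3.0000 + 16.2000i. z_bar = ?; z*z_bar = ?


z_bar = -3.0000 - 16.2000i
z*z_bar = (-3)^2 + 16.2^2 = 9 + 262.44 = 271.44

z_bar = -3.0000 - 16.2000i, z*z_bar = 271.44


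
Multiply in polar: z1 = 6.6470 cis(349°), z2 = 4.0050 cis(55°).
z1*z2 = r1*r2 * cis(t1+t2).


r = 6.6470 * 4.0050 = 26.6212
theta = 349° + 55° = 404° = 44° (mod 360)

26.6212 cis(44°)


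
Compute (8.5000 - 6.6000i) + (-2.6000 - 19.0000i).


Real: 8.5 - 2.6 = 5.9
Imag: -6.6 - 19 = -25.6

5.9000 - 25.6000i


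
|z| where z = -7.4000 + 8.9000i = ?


|z| = sqrt((-7.4)^2 + 8.9^2) = sqrt(54.76 + 79.21) = sqrt(133.97) = 11.5745

|z| = 11.5745


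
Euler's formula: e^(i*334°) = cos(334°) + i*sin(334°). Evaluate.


cos(334°) = 0.8988
sin(334°) = -0.4384

e^(i*334°) = 0.8988 - 0.4384i


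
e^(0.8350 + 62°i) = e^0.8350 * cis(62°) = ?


e^0.8350 = 2.3048
cos(62°) = 0.46947
sin(62°) = 0.88295
Real = 2.3048*0.46947 = 1.0820
Imag = 2.3048*0.88295 = 2.0350

1.0820 + 2.0350i


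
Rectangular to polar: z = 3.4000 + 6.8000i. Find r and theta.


r = sqrt(11.56+46.24) = sqrt(57.8) = 7.6026
theta = atan2(6.8, 3.4) = 63.4349 degrees

r = 7.6026, theta = 63.4349 degrees


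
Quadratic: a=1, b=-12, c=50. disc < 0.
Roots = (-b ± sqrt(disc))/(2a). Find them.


disc = (-12)^2 - 4*1*50 = 144 - 200 = -56
sqrt(|disc|) = sqrt(56) = 7.4833
Real part = 12/(2*1) = 6.0000
Imag part = 7.4833/(2*1) = 3.7417

6.0000 ± 3.7417i


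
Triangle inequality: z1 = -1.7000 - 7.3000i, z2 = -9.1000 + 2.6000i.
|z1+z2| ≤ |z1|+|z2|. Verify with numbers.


|z1| = sqrt((-1.7)^2 + (-7.3)^2) = sqrt(56.18) = 7.4953
|z2| = sqrt((-9.1)^2 + 2.6^2) = sqrt(89.57) = 9.4641
z1+z2 = -10.8000 - 4.7000i
|z1+z2| = sqrt(138.73) = 11.7784
|z1|+|z2| = 7.4953 + 9.4641 = 16.9594

|z1+z2| = 11.7784 ≤ |z1|+|z2| = 16.9594 (verified)


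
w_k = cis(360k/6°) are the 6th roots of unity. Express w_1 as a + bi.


Angle = 360*1/6 = 60°
a = cos(60°) = 0.5000
b = sin(60°) = 0.8660

0.5000 + 0.8660i


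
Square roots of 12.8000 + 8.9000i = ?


|z| = sqrt(163.84+79.21) = 15.5901
sqrt((|z|+a)/2) = sqrt((15.5901+12.8)/2) = sqrt(14.1950) = 3.7676
sqrt((|z|-a)/2) = sqrt((15.5901-12.8)/2) = sqrt(1.3950) = 1.1811

±(3.7676 + 1.1811i) i.e. 3.7676 + 1.1811i and -3.7676 - 1.1811i


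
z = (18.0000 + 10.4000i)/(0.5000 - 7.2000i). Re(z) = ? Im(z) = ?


Multiply by conjugate: (18.0000 + 10.4000i)(0.5000 + 7.2000i) / (0.5^2 + (-7.2)^2)
Numerator real = 18*0.5 + 10.4*(-7.2) = -65.88
Numerator imag = 10.4*0.5 - 18*(-7.2) = 134.8
Denominator = 52.09
Re(z) = -65.88/52.09 = -1.2647
Im(z) = 134.8/52.09 = 2.5878

Re(z) = -1.2647, Im(z) = 2.5878


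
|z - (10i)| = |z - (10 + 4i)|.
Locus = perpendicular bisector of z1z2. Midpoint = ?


Equal distances means the locus is the perpendicular bisector of z1 and z2.
Midpoint = ((0+10)/2, (10+4)/2) = (5.0000, 7.0000)

Perpendicular bisector through (5.0000, 7.0000)


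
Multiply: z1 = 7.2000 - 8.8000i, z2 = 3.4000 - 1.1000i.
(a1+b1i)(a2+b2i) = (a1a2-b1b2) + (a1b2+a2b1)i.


Real = 7.2*3.4 - (-8.8)*(-1.1) = 24.48 - 9.68 = 14.8
Imag = 7.2*(-1.1) + 3.4*(-8.8) = -7.92 - (29.92) = -37.84

14.8000 - 37.8400i


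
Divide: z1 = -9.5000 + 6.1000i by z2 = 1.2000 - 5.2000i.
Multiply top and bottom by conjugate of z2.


Conjugate of z2 = 1.2000 + 5.2000i
Numerator: (-9.5000 + 6.1000i)(1.2000 + 5.2000i) = -43.1200 - 42.0800i
Denominator: 1.2^2 + (-5.2)^2 = 28.48
Result = (-43.1200 - 42.0800i)/28.48

-1.5140 - 1.4775i


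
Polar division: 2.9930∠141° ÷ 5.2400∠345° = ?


r = 2.9930 / 5.2400 = 0.5712
theta = 141° - 345° = -204° = 156° (mod 360)

0.5712 cis(156°)


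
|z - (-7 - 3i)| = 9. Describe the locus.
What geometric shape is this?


|z - z0| = r is a circle with center z0 and radius r.
Center = (-7, -3), radius = 9

Circle with center (-7, -3) and radius 9


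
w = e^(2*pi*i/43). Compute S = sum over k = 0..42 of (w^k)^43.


The roots are w_k = w^k with w = e^(2*pi*i/43), and (w^k)^43 = (w^43)^k.
So S = 1 + u + u^2 + ... + u^(42) with u = w^43.
43 = 1*43 + 0, so 43 is a multiple of 43 and u = (w^43)^1 = 1.
Every one of the 43 terms equals 1: S = 43

S = 43


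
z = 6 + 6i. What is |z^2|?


|z| = sqrt(36+36) = sqrt(72) = 8.4853
|z^2| = |z|^2 = (sqrt(72))^2 = 72

|z^2| = 72


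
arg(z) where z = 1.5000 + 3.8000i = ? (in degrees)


Re = 1.5, Im = 3.8
arg = atan2(3.8, 1.5) = 68.4590 degrees

arg(z) = 68.4590 degrees


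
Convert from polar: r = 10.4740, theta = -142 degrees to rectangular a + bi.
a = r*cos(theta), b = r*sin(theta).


a = 10.4740*cos(-142°) = 10.4740*(-0.78801) = -8.2536
b = 10.4740*sin(-142°) = 10.4740*(-0.61566) = -6.4484

-8.2536 - 6.4484i


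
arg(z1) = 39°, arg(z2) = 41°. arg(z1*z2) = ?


arg(z1*z2) = 39° + 41° = 80°
Normalized to (-180°, 180°]: 80°

80°


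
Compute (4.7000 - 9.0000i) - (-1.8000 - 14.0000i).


Real: 4.7 + 1.8 = 6.5
Imag: -9 + 14 = 5

6.5000 + 5.0000i


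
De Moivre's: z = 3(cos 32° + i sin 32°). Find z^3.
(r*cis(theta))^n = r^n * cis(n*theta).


r^3 = 3^3 = 27
n*theta = 3*32° = 96° = 96° (mod 360)
a = 27*cos(96°) = -2.8223
b = 27*sin(96°) = 26.8521

27 cis(96°) = -2.8223 + 26.8521i


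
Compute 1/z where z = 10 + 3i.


|z|^2 = 100+9 = 109
1/z = (10 - 3i)/109

1/z = 0.0917 - 0.0275i


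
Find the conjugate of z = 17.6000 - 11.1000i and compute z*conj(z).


z_bar = 17.6000 + 11.1000i
z*z_bar = 17.6^2 + (-11.1)^2 = 309.76 + 123.21 = 432.97

z_bar = 17.6000 + 11.1000i, z*z_bar = 432.97


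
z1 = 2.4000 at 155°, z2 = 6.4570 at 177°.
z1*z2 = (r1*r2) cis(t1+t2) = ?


r = 2.4000 * 6.4570 = 15.4968
theta = 155° + 177° = 332° = 332° (mod 360)

15.4968 cis(332°)


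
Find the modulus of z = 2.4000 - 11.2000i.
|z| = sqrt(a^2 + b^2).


|z| = sqrt(2.4^2 + (-11.2)^2) = sqrt(5.76 + 125.44) = sqrt(131.2) = 11.4543

|z| = 11.4543


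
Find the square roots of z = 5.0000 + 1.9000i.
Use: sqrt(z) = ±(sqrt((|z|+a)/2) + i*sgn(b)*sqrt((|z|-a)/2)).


|z| = sqrt(25+3.61) = 5.3488
sqrt((|z|+a)/2) = sqrt((5.3488+5)/2) = sqrt(5.1744) = 2.2747
sqrt((|z|-a)/2) = sqrt((5.3488-5)/2) = sqrt(0.1744) = 0.4176

±(2.2747 + 0.4176i) i.e. 2.2747 + 0.4176i and -2.2747 - 0.4176i
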